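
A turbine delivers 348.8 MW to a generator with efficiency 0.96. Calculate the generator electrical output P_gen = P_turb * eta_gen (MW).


P_gen = 348.8 * 0.96 = 334.8480 MW


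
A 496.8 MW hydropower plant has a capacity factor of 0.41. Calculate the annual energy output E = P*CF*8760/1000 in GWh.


E = 496.8 * 0.41 * 8760 / 1000 = 1784.3069 GWh


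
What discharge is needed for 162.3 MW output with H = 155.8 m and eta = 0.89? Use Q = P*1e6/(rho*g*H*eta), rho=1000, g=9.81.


Q = 162.3 * 1e6 / (1000 * 9.81 * 155.8 * 0.89) = 119.3142 m^3/s


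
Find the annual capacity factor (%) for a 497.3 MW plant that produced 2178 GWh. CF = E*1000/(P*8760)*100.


CF = 2178 * 1000 / (497.3 * 8760) * 100 = 49.9960 %


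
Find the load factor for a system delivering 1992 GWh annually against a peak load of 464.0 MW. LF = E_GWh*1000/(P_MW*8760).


LF = 1992 * 1000 / (464.0 * 8760) = 0.4901


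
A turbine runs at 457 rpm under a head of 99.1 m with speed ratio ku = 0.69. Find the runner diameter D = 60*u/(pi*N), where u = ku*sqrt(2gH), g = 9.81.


u = 0.69 * sqrt(2*9.81*99.1) = 30.4253 m/s
D = 60 * 30.4253 / (pi * 457) = 1.2715 m


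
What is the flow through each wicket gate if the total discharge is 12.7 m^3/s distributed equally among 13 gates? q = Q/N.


q = 12.7 / 13 = 0.9769 m^3/s


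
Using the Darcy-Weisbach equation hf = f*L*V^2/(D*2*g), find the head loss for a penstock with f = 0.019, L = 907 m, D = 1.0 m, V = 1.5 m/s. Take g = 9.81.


hf = 0.019 * 907 * 1.5^2 / (1.0 * 2 * 9.81) = 1.9763 m


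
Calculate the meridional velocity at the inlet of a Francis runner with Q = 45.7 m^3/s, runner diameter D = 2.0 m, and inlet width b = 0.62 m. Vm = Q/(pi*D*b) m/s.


Vm = 45.7 / (pi * 2.0 * 0.62) = 11.7313 m/s


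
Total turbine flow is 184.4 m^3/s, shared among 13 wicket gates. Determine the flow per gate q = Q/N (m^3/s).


q = 184.4 / 13 = 14.1846 m^3/s


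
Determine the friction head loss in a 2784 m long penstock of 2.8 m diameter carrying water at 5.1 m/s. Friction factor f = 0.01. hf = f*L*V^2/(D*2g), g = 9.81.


hf = 0.01 * 2784 * 5.1^2 / (2.8 * 2 * 9.81) = 13.1811 m


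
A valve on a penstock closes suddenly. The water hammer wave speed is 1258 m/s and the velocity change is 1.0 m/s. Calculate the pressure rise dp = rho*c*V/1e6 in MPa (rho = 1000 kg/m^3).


dp = 1000 * 1258 * 1.0 / 1e6 = 1.2580 MPa


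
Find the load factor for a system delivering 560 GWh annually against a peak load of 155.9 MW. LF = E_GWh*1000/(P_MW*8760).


LF = 560 * 1000 / (155.9 * 8760) = 0.4101


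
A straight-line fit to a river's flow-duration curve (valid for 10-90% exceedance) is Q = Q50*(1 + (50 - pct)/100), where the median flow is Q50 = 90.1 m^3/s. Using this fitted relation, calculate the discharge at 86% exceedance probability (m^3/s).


Q = 90.1 * (1 + (50 - 86)/100) = 57.6640 m^3/s


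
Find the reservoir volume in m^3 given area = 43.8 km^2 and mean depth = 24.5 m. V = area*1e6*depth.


V = 43.8 * 1e6 * 24.5 = 1.0731e+09 m^3


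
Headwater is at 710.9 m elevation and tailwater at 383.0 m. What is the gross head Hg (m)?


Hg = 710.9 - 383.0 = 327.9000 m


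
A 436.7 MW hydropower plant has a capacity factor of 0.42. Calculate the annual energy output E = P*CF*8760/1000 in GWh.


E = 436.7 * 0.42 * 8760 / 1000 = 1606.7066 GWh


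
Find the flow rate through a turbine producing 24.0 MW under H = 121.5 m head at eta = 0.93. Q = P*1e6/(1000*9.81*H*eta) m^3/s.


Q = 24.0 * 1e6 / (1000 * 9.81 * 121.5 * 0.93) = 21.6513 m^3/s


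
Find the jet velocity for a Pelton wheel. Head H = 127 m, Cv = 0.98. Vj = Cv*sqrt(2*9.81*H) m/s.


Vj = 0.98 * sqrt(2*9.81*127) = 48.9190 m/s


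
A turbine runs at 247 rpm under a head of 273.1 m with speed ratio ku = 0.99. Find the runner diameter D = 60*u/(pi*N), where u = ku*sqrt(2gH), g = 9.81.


u = 0.99 * sqrt(2*9.81*273.1) = 72.4679 m/s
D = 60 * 72.4679 / (pi * 247) = 5.6034 m


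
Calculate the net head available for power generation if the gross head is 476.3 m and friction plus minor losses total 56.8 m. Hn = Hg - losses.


Hn = 476.3 - 56.8 = 419.5000 m


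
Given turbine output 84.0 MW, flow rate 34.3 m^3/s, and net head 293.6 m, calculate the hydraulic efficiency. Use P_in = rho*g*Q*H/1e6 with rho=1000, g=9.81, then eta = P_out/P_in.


P_in = 1000 * 9.81 * 34.3 * 293.6 / 1e6 = 98.7914 MW
eta = 84.0 / 98.7914 = 0.8503


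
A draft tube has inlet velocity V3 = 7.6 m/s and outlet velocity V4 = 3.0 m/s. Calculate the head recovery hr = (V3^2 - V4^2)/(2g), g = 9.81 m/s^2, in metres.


hr = (7.6^2 - 3.0^2) / (2*9.81) = 2.4852 m


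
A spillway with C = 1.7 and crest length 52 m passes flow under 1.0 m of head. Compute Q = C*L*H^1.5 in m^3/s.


Q = 1.7 * 52 * 1.0^1.5 = 88.4000 m^3/s


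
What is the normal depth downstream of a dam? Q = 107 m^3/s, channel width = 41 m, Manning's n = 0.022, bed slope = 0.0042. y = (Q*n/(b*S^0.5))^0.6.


y = (107 * 0.022 / (41 * 0.0042^0.5))^0.6 = 0.9299 m


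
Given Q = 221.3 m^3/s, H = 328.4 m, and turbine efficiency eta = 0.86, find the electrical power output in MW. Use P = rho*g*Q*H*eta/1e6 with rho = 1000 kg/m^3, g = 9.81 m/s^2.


P = 1000 * 9.81 * 221.3 * 328.4 * 0.86 / 1e6 = 613.1292 MW


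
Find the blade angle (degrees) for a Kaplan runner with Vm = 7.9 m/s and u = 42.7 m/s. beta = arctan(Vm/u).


beta = arctan(7.9 / 42.7) = 10.4819 degrees


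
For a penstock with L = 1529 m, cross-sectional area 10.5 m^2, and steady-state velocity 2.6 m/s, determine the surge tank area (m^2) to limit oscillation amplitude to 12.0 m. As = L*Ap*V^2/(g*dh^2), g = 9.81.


As = 1529 * 10.5 * 2.6^2 / (9.81 * 12.0^2) = 76.8267 m^2


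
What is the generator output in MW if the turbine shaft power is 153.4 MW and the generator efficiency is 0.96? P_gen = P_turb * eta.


P_gen = 153.4 * 0.96 = 147.2640 MW


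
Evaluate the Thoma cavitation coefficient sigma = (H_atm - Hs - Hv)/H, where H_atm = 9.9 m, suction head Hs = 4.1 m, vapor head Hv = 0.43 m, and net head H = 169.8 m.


sigma = (9.9 - 4.1 - 0.43) / 169.8 = 0.0316


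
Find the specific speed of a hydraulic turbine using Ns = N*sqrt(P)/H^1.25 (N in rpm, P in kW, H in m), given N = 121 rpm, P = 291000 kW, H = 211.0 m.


Ns = 121 * 291000^0.5 / 211.0^1.25 = 81.1669


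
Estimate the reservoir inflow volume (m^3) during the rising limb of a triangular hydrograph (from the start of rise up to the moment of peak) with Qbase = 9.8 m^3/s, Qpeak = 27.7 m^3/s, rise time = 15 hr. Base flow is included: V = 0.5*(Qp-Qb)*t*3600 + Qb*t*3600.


V = 0.5*(27.7 - 9.8)*15*3600 + 9.8*15*3600 = 1.0125e+06 m^3


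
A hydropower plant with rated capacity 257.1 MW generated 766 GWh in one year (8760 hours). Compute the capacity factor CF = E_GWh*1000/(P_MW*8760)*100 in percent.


CF = 766 * 1000 / (257.1 * 8760) * 100 = 34.0112 %


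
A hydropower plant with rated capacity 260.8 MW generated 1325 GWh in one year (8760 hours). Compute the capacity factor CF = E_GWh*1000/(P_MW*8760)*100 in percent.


CF = 1325 * 1000 / (260.8 * 8760) * 100 = 57.9968 %


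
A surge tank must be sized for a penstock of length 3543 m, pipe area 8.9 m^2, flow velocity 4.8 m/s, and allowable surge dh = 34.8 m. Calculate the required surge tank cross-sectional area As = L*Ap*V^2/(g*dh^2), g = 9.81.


As = 3543 * 8.9 * 4.8^2 / (9.81 * 34.8^2) = 61.1528 m^2


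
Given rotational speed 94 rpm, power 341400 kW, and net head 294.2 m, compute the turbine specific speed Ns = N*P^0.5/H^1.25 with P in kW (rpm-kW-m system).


Ns = 94 * 341400^0.5 / 294.2^1.25 = 45.0771


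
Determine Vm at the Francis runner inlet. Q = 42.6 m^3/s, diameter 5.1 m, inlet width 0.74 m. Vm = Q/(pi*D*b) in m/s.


Vm = 42.6 / (pi * 5.1 * 0.74) = 3.5930 m/s


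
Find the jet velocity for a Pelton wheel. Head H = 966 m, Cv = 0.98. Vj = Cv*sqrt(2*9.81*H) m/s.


Vj = 0.98 * sqrt(2*9.81*966) = 134.9162 m/s


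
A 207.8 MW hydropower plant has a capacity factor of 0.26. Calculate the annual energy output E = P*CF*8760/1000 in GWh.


E = 207.8 * 0.26 * 8760 / 1000 = 473.2853 GWh


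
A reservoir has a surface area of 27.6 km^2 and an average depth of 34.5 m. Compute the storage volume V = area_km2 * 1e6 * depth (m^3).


V = 27.6 * 1e6 * 34.5 = 9.5220e+08 m^3


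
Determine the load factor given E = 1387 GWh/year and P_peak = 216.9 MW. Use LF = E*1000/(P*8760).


LF = 1387 * 1000 / (216.9 * 8760) = 0.7300


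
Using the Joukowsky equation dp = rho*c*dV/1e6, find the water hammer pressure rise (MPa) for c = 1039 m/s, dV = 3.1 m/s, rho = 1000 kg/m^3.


dp = 1000 * 1039 * 3.1 / 1e6 = 3.2209 MPa


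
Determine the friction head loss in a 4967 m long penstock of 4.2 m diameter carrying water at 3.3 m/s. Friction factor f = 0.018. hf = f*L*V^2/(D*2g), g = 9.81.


hf = 0.018 * 4967 * 3.3^2 / (4.2 * 2 * 9.81) = 11.8153 m


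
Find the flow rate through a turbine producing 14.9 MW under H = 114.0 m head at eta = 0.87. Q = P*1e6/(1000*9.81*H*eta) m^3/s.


Q = 14.9 * 1e6 / (1000 * 9.81 * 114.0 * 0.87) = 15.3142 m^3/s


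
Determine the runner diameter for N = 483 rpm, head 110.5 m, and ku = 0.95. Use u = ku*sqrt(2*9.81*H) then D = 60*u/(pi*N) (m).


u = 0.95 * sqrt(2*9.81*110.5) = 44.2338 m/s
D = 60 * 44.2338 / (pi * 483) = 1.7491 m


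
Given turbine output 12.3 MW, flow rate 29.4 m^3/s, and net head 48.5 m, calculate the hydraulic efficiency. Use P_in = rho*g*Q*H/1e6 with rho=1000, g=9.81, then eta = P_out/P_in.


P_in = 1000 * 9.81 * 29.4 * 48.5 / 1e6 = 13.9881 MW
eta = 12.3 / 13.9881 = 0.8793


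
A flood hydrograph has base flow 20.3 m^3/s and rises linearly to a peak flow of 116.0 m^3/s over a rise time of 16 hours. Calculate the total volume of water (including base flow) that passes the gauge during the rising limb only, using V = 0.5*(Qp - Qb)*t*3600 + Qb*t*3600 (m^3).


V = 0.5*(116.0 - 20.3)*16*3600 + 20.3*16*3600 = 3.9254e+06 m^3


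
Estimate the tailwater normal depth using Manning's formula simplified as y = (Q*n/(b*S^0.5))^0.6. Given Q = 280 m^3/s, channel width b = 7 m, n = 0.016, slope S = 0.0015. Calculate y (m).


y = (280 * 0.016 / (7 * 0.0015^0.5))^0.6 = 5.3812 m


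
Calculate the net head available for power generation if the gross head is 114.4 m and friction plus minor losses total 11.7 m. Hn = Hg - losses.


Hn = 114.4 - 11.7 = 102.7000 m


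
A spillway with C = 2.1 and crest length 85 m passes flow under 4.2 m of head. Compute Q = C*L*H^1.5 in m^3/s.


Q = 2.1 * 85 * 4.2^1.5 = 1536.4278 m^3/s


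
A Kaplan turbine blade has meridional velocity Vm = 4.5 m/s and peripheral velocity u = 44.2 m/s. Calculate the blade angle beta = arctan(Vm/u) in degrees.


beta = arctan(4.5 / 44.2) = 5.8133 degrees


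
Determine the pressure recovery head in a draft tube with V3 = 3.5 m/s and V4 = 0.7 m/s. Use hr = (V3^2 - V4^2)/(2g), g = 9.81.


hr = (3.5^2 - 0.7^2) / (2*9.81) = 0.5994 m


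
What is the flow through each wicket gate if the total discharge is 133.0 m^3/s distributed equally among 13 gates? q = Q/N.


q = 133.0 / 13 = 10.2308 m^3/s


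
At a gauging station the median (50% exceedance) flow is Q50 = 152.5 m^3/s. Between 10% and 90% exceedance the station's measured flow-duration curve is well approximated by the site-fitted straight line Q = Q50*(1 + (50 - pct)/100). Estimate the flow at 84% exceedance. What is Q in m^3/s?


Q = 152.5 * (1 + (50 - 84)/100) = 100.6500 m^3/s


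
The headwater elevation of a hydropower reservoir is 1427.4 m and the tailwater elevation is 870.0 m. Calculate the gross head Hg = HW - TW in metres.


Hg = 1427.4 - 870.0 = 557.4000 m


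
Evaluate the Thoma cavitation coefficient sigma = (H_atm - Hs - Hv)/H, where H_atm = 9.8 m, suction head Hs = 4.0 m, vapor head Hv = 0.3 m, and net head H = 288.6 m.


sigma = (9.8 - 4.0 - 0.3) / 288.6 = 0.0191


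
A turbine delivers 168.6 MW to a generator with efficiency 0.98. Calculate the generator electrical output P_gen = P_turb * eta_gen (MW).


P_gen = 168.6 * 0.98 = 165.2280 MW


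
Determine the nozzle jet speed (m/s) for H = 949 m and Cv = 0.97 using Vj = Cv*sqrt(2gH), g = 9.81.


Vj = 0.97 * sqrt(2*9.81*949) = 132.3593 m/s


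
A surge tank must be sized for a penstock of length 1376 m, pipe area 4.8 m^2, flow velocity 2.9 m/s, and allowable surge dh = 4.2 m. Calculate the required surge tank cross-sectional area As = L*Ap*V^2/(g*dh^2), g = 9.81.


As = 1376 * 4.8 * 2.9^2 / (9.81 * 4.2^2) = 320.9875 m^2


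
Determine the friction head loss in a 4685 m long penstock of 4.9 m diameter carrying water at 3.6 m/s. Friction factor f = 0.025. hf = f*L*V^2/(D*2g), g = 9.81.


hf = 0.025 * 4685 * 3.6^2 / (4.9 * 2 * 9.81) = 15.7892 m


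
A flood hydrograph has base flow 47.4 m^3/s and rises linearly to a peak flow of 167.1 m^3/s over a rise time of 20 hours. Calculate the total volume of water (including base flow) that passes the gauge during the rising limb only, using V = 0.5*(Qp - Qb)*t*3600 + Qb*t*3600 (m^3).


V = 0.5*(167.1 - 47.4)*20*3600 + 47.4*20*3600 = 7.7220e+06 m^3


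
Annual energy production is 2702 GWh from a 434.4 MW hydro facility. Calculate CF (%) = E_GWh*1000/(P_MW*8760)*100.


CF = 2702 * 1000 / (434.4 * 8760) * 100 = 71.0054 %


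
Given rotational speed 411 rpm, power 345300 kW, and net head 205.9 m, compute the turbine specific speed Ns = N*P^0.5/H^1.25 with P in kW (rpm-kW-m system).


Ns = 411 * 345300^0.5 / 205.9^1.25 = 309.6490


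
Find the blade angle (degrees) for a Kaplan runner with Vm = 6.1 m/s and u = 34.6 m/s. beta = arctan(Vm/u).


beta = arctan(6.1 / 34.6) = 9.9985 degrees


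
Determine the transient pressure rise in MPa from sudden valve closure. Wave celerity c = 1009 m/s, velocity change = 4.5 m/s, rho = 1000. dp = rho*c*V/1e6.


dp = 1000 * 1009 * 4.5 / 1e6 = 4.5405 MPa


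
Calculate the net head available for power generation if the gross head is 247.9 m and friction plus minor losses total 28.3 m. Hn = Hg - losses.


Hn = 247.9 - 28.3 = 219.6000 m


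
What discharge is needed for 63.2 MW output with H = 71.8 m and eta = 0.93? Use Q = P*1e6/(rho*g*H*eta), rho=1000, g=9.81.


Q = 63.2 * 1e6 / (1000 * 9.81 * 71.8 * 0.93) = 96.4808 m^3/s


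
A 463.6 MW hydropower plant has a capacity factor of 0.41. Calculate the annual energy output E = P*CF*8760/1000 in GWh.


E = 463.6 * 0.41 * 8760 / 1000 = 1665.0658 GWh


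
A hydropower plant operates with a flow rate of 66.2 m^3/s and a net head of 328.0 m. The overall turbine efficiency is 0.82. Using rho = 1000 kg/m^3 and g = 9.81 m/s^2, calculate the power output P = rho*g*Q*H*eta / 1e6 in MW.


P = 1000 * 9.81 * 66.2 * 328.0 * 0.82 / 1e6 = 174.6685 MW


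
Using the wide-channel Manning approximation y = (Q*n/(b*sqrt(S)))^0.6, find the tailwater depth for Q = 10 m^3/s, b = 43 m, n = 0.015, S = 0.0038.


y = (10 * 0.015 / (43 * 0.0038^0.5))^0.6 = 0.1785 m


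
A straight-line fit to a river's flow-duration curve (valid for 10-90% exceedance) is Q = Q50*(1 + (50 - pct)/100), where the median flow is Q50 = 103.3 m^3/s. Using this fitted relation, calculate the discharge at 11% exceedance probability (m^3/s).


Q = 103.3 * (1 + (50 - 11)/100) = 143.5870 m^3/s


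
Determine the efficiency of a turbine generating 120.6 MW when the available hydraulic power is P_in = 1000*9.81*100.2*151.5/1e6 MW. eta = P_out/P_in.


P_in = 1000 * 9.81 * 100.2 * 151.5 / 1e6 = 148.9187 MW
eta = 120.6 / 148.9187 = 0.8098


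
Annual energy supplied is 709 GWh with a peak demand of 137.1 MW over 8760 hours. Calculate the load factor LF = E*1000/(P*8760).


LF = 709 * 1000 / (137.1 * 8760) = 0.5903


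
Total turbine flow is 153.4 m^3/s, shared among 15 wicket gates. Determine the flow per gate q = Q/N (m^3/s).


q = 153.4 / 15 = 10.2267 m^3/s


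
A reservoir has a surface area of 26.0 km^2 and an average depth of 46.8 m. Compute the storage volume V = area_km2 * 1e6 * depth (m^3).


V = 26.0 * 1e6 * 46.8 = 1.2168e+09 m^3


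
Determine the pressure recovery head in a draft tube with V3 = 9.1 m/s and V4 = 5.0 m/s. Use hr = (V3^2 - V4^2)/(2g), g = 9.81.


hr = (9.1^2 - 5.0^2) / (2*9.81) = 2.9465 m


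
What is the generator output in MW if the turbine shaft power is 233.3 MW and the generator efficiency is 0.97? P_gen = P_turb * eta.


P_gen = 233.3 * 0.97 = 226.3010 MW


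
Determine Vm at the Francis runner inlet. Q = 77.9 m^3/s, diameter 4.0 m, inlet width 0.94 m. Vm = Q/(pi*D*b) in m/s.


Vm = 77.9 / (pi * 4.0 * 0.94) = 6.5948 m/s


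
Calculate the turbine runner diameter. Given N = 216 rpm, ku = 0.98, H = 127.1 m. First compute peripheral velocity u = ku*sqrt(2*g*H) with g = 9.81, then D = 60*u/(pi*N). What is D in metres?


u = 0.98 * sqrt(2*9.81*127.1) = 48.9382 m/s
D = 60 * 48.9382 / (pi * 216) = 4.3271 m


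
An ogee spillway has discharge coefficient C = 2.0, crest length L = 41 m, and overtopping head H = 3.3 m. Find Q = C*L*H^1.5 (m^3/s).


Q = 2.0 * 41 * 3.3^1.5 = 491.5693 m^3/s


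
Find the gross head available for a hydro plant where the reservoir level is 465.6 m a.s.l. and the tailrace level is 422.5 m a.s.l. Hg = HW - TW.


Hg = 465.6 - 422.5 = 43.1000 m


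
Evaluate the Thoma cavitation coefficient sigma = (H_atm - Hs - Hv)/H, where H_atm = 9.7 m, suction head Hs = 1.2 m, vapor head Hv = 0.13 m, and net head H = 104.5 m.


sigma = (9.7 - 1.2 - 0.13) / 104.5 = 0.0801


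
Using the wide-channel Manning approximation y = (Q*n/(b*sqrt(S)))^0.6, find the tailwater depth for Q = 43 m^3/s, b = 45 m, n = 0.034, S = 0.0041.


y = (43 * 0.034 / (45 * 0.0041^0.5))^0.6 = 0.6656 m


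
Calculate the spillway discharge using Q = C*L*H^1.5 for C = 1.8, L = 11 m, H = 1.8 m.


Q = 1.8 * 11 * 1.8^1.5 = 47.8161 m^3/s


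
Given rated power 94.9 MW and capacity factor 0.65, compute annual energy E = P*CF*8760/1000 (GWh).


E = 94.9 * 0.65 * 8760 / 1000 = 540.3606 GWh


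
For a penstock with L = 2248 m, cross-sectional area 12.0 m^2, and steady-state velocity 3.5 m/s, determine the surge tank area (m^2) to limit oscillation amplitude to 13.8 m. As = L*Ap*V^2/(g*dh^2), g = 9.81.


As = 2248 * 12.0 * 3.5^2 / (9.81 * 13.8^2) = 176.8831 m^2


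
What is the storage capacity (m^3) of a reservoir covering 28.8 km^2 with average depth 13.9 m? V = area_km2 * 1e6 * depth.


V = 28.8 * 1e6 * 13.9 = 4.0032e+08 m^3


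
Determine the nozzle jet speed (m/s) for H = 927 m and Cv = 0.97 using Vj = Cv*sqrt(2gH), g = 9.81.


Vj = 0.97 * sqrt(2*9.81*927) = 130.8161 m/s


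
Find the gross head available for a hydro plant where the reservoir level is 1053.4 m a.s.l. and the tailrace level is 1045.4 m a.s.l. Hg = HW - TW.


Hg = 1053.4 - 1045.4 = 8.0000 m


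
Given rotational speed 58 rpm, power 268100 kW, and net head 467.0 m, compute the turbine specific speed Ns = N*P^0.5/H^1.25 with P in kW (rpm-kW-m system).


Ns = 58 * 268100^0.5 / 467.0^1.25 = 13.8334


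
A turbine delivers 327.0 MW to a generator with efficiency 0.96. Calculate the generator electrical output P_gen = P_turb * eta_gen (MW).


P_gen = 327.0 * 0.96 = 313.9200 MW


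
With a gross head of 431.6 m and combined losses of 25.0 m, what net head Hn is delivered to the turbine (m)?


Hn = 431.6 - 25.0 = 406.6000 m


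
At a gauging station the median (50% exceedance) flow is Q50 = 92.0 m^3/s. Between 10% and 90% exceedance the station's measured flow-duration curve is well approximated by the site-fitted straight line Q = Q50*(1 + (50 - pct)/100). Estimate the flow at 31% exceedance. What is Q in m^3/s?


Q = 92.0 * (1 + (50 - 31)/100) = 109.4800 m^3/s


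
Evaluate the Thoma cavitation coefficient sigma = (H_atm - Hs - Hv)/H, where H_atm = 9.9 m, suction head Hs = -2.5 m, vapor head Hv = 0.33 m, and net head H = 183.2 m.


sigma = (9.9 - (-2.5) - 0.33) / 183.2 = 0.0659


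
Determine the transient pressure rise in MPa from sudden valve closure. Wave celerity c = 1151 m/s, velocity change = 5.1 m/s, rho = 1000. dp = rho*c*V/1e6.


dp = 1000 * 1151 * 5.1 / 1e6 = 5.8701 MPa


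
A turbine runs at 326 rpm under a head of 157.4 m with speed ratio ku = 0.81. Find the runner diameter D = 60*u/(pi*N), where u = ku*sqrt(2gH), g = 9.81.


u = 0.81 * sqrt(2*9.81*157.4) = 45.0129 m/s
D = 60 * 45.0129 / (pi * 326) = 2.6371 m


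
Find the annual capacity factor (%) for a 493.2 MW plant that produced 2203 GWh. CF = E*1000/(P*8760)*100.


CF = 2203 * 1000 / (493.2 * 8760) * 100 = 50.9903 %


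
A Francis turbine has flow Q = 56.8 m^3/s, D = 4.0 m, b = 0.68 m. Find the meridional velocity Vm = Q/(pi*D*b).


Vm = 56.8 / (pi * 4.0 * 0.68) = 6.6471 m/s


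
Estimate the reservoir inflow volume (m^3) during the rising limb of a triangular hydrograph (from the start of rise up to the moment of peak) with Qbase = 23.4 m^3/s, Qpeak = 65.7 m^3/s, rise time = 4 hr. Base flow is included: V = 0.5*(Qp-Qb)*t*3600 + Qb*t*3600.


V = 0.5*(65.7 - 23.4)*4*3600 + 23.4*4*3600 = 641520.0000 m^3


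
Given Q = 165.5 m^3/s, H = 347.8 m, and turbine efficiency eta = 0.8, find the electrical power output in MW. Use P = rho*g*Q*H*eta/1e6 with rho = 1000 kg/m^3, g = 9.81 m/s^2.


P = 1000 * 9.81 * 165.5 * 347.8 * 0.8 / 1e6 = 451.7379 MW


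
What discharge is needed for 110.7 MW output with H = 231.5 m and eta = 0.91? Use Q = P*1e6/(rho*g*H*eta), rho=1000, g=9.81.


Q = 110.7 * 1e6 / (1000 * 9.81 * 231.5 * 0.91) = 53.5656 m^3/s


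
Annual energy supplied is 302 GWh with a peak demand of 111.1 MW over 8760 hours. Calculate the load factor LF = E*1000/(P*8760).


LF = 302 * 1000 / (111.1 * 8760) = 0.3103


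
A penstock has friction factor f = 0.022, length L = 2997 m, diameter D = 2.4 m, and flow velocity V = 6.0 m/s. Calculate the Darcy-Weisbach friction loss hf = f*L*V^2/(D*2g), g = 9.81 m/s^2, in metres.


hf = 0.022 * 2997 * 6.0^2 / (2.4 * 2 * 9.81) = 50.4083 m


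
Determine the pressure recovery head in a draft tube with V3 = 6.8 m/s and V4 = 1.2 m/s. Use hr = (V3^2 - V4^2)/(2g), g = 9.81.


hr = (6.8^2 - 1.2^2) / (2*9.81) = 2.2834 m


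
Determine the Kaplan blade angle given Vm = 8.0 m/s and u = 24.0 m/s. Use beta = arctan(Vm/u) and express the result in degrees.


beta = arctan(8.0 / 24.0) = 18.4349 degrees


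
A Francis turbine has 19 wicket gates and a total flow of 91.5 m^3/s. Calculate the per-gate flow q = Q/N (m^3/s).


q = 91.5 / 19 = 4.8158 m^3/s


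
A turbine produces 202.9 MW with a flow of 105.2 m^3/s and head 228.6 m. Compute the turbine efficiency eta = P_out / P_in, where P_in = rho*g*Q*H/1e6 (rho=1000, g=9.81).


P_in = 1000 * 9.81 * 105.2 * 228.6 / 1e6 = 235.9179 MW
eta = 202.9 / 235.9179 = 0.8600


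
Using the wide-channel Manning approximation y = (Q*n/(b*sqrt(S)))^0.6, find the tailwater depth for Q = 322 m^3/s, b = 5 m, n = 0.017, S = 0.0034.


y = (322 * 0.017 / (5 * 0.0034^0.5))^0.6 = 5.8097 m


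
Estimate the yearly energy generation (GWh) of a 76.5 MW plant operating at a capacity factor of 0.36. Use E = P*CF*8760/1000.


E = 76.5 * 0.36 * 8760 / 1000 = 241.2504 GWh


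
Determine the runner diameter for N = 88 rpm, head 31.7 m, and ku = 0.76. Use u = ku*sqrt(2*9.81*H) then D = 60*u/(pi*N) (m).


u = 0.76 * sqrt(2*9.81*31.7) = 18.9536 m/s
D = 60 * 18.9536 / (pi * 88) = 4.1135 m


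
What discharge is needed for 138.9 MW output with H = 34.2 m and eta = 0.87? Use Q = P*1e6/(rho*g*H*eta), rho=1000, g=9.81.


Q = 138.9 * 1e6 / (1000 * 9.81 * 34.2 * 0.87) = 475.8695 m^3/s


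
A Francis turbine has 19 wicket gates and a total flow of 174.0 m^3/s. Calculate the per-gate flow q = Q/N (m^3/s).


q = 174.0 / 19 = 9.1579 m^3/s


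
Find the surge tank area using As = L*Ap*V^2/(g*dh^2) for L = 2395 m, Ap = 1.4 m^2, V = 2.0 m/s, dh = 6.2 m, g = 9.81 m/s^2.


As = 2395 * 1.4 * 2.0^2 / (9.81 * 6.2^2) = 35.5665 m^2


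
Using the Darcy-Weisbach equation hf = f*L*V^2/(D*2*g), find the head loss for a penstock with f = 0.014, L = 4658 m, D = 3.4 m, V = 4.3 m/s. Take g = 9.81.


hf = 0.014 * 4658 * 4.3^2 / (3.4 * 2 * 9.81) = 18.0753 m


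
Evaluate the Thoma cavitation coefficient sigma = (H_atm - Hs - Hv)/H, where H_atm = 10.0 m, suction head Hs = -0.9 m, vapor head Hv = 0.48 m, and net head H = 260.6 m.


sigma = (10.0 - (-0.9) - 0.48) / 260.6 = 0.0400


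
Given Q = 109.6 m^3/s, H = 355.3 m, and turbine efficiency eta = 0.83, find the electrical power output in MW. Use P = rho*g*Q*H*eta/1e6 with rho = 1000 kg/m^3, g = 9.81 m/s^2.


P = 1000 * 9.81 * 109.6 * 355.3 * 0.83 / 1e6 = 317.0683 MW


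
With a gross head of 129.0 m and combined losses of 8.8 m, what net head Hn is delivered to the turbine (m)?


Hn = 129.0 - 8.8 = 120.2000 m


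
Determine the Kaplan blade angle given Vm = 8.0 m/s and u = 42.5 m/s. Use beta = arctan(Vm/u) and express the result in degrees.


beta = arctan(8.0 / 42.5) = 10.6603 degrees


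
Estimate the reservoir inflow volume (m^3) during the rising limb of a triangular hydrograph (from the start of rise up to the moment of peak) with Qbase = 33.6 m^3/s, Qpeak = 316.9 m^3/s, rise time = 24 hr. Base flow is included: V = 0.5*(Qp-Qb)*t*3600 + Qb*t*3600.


V = 0.5*(316.9 - 33.6)*24*3600 + 33.6*24*3600 = 1.5142e+07 m^3


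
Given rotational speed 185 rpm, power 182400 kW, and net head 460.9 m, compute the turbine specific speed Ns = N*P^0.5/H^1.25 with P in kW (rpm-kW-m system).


Ns = 185 * 182400^0.5 / 460.9^1.25 = 36.9978


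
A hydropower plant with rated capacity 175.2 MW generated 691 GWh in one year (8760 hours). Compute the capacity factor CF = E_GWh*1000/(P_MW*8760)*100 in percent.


CF = 691 * 1000 / (175.2 * 8760) * 100 = 45.0236 %


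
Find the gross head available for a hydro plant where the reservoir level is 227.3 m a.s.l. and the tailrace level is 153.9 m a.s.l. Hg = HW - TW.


Hg = 227.3 - 153.9 = 73.4000 m


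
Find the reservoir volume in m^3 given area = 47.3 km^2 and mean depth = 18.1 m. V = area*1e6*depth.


V = 47.3 * 1e6 * 18.1 = 8.5613e+08 m^3


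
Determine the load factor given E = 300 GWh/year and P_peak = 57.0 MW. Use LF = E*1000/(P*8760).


LF = 300 * 1000 / (57.0 * 8760) = 0.6008


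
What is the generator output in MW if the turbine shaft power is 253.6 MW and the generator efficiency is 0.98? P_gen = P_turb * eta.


P_gen = 253.6 * 0.98 = 248.5280 MW


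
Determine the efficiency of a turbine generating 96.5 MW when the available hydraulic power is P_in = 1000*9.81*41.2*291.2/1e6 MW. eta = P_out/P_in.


P_in = 1000 * 9.81 * 41.2 * 291.2 / 1e6 = 117.6949 MW
eta = 96.5 / 117.6949 = 0.8199


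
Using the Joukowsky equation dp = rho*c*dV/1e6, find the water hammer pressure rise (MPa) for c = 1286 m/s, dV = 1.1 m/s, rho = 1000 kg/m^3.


dp = 1000 * 1286 * 1.1 / 1e6 = 1.4146 MPa


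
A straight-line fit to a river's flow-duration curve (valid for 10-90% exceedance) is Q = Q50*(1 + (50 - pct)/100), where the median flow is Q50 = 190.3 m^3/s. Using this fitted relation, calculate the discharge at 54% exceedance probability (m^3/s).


Q = 190.3 * (1 + (50 - 54)/100) = 182.6880 m^3/s


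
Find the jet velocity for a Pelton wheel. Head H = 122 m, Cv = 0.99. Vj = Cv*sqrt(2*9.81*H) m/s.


Vj = 0.99 * sqrt(2*9.81*122) = 48.4356 m/s


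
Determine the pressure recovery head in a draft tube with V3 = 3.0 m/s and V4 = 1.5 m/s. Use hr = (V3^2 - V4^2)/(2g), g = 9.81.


hr = (3.0^2 - 1.5^2) / (2*9.81) = 0.3440 m


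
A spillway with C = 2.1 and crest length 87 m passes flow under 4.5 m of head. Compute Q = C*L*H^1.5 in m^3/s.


Q = 2.1 * 87 * 4.5^1.5 = 1744.0435 m^3/s


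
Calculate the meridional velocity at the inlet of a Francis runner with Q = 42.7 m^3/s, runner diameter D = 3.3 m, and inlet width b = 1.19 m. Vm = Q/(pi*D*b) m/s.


Vm = 42.7 / (pi * 3.3 * 1.19) = 3.4611 m/s


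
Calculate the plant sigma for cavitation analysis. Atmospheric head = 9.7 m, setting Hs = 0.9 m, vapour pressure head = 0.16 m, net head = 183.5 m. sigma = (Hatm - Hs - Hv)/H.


sigma = (9.7 - 0.9 - 0.16) / 183.5 = 0.0471


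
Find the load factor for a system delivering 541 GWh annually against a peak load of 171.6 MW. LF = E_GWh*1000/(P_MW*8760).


LF = 541 * 1000 / (171.6 * 8760) = 0.3599


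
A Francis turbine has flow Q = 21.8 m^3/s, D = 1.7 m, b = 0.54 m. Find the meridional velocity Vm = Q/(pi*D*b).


Vm = 21.8 / (pi * 1.7 * 0.54) = 7.5590 m/s


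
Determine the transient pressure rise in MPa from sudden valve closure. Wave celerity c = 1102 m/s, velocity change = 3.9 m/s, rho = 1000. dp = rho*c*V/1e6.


dp = 1000 * 1102 * 3.9 / 1e6 = 4.2978 MPa


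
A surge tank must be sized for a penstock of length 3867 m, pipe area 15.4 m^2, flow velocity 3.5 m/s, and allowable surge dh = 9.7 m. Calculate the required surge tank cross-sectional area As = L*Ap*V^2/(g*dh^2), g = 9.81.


As = 3867 * 15.4 * 3.5^2 / (9.81 * 9.7^2) = 790.3483 m^2


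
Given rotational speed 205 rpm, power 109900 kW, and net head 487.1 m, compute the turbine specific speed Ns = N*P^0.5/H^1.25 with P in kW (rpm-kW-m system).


Ns = 205 * 109900^0.5 / 487.1^1.25 = 29.6982


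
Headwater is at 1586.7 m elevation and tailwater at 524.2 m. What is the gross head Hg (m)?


Hg = 1586.7 - 524.2 = 1062.5000 m


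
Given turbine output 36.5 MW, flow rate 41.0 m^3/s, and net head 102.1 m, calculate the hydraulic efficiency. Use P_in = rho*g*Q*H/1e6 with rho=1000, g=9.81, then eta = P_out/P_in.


P_in = 1000 * 9.81 * 41.0 * 102.1 / 1e6 = 41.0656 MW
eta = 36.5 / 41.0656 = 0.8888


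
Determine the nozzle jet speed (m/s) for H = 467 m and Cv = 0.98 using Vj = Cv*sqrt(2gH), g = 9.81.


Vj = 0.98 * sqrt(2*9.81*467) = 93.8067 m/s


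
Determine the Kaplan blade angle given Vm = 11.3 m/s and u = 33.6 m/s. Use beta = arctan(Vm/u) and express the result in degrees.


beta = arctan(11.3 / 33.6) = 18.5883 degrees


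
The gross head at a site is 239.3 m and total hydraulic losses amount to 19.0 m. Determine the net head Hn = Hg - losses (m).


Hn = 239.3 - 19.0 = 220.3000 m


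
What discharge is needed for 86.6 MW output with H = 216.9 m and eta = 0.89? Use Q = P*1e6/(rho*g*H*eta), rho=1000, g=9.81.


Q = 86.6 * 1e6 / (1000 * 9.81 * 216.9 * 0.89) = 45.7298 m^3/s


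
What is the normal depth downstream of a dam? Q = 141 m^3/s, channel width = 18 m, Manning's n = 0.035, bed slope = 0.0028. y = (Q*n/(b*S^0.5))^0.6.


y = (141 * 0.035 / (18 * 0.0028^0.5))^0.6 = 2.6833 m


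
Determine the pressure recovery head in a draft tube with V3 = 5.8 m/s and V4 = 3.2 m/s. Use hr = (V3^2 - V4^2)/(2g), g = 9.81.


hr = (5.8^2 - 3.2^2) / (2*9.81) = 1.1927 m


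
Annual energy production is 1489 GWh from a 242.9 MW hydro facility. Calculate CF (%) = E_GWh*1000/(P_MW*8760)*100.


CF = 1489 * 1000 / (242.9 * 8760) * 100 = 69.9782 %


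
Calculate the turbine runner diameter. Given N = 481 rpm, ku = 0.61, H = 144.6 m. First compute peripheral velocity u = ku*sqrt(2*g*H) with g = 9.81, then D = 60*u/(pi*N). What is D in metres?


u = 0.61 * sqrt(2*9.81*144.6) = 32.4910 m/s
D = 60 * 32.4910 / (pi * 481) = 1.2901 m


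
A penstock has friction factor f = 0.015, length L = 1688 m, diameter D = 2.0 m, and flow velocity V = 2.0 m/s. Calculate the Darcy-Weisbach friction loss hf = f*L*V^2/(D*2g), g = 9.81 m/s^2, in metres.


hf = 0.015 * 1688 * 2.0^2 / (2.0 * 2 * 9.81) = 2.5810 m


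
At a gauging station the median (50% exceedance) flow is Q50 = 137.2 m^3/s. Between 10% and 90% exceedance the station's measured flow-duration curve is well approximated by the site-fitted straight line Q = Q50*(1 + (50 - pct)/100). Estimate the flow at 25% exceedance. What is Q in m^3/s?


Q = 137.2 * (1 + (50 - 25)/100) = 171.5000 m^3/s


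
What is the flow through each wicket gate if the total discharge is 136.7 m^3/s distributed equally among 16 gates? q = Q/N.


q = 136.7 / 16 = 8.5437 m^3/s


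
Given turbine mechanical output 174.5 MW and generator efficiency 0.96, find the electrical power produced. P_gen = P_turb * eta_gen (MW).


P_gen = 174.5 * 0.96 = 167.5200 MW


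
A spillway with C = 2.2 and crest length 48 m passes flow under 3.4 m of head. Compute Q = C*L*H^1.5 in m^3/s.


Q = 2.2 * 48 * 3.4^1.5 = 662.0370 m^3/s


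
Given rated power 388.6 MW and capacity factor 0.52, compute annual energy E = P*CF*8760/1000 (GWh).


E = 388.6 * 0.52 * 8760 / 1000 = 1770.1507 GWh


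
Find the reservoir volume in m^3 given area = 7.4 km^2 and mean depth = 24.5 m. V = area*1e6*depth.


V = 7.4 * 1e6 * 24.5 = 1.8130e+08 m^3


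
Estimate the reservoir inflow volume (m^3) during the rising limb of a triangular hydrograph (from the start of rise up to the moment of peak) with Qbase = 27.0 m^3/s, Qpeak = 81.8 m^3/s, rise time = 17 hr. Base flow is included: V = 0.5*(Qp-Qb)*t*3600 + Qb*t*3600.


V = 0.5*(81.8 - 27.0)*17*3600 + 27.0*17*3600 = 3.3293e+06 m^3


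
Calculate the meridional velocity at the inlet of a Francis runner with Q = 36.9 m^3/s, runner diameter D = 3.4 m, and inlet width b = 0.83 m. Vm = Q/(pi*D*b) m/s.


Vm = 36.9 / (pi * 3.4 * 0.83) = 4.1622 m/s


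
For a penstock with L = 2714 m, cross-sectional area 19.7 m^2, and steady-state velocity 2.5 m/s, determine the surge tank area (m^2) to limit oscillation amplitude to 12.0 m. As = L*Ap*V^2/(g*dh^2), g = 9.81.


As = 2714 * 19.7 * 2.5^2 / (9.81 * 12.0^2) = 236.5509 m^2


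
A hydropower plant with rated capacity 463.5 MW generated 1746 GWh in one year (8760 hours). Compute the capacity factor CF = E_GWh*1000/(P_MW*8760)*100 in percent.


CF = 1746 * 1000 / (463.5 * 8760) * 100 = 43.0022 %


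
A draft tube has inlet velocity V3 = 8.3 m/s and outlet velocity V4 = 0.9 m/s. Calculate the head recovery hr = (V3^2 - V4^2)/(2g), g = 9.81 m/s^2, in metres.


hr = (8.3^2 - 0.9^2) / (2*9.81) = 3.4699 m


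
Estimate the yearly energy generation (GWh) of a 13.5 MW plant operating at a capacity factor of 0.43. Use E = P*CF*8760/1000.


E = 13.5 * 0.43 * 8760 / 1000 = 50.8518 GWh


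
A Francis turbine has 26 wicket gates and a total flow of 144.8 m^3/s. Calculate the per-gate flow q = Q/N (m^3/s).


q = 144.8 / 26 = 5.5692 m^3/s


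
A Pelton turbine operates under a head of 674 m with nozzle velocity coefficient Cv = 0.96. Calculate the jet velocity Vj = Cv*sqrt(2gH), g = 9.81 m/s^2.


Vj = 0.96 * sqrt(2*9.81*674) = 110.3953 m/s


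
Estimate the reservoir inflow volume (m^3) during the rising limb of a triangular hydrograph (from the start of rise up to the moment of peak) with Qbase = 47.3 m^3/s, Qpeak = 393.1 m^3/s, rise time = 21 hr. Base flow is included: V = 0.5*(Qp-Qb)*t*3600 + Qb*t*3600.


V = 0.5*(393.1 - 47.3)*21*3600 + 47.3*21*3600 = 1.6647e+07 m^3


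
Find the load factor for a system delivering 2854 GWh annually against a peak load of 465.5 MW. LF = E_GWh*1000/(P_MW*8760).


LF = 2854 * 1000 / (465.5 * 8760) = 0.6999


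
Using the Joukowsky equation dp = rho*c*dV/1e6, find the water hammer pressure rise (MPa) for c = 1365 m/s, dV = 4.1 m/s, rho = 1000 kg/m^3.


dp = 1000 * 1365 * 4.1 / 1e6 = 5.5965 MPa


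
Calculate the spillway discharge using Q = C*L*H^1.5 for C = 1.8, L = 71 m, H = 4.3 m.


Q = 1.8 * 71 * 4.3^1.5 = 1139.5504 m^3/s


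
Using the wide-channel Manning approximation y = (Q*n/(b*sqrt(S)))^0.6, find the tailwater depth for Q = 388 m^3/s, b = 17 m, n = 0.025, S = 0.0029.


y = (388 * 0.025 / (17 * 0.0029^0.5))^0.6 = 4.1217 m


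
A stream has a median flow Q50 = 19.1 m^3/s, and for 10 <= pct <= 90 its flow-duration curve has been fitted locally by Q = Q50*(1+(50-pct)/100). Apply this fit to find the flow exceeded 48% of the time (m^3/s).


Q = 19.1 * (1 + (50 - 48)/100) = 19.4820 m^3/s


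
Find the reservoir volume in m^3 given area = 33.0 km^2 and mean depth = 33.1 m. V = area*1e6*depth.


V = 33.0 * 1e6 * 33.1 = 1.0923e+09 m^3


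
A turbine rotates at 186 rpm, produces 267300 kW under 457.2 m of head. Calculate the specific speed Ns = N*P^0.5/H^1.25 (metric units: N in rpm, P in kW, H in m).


Ns = 186 * 267300^0.5 / 457.2^1.25 = 45.4862


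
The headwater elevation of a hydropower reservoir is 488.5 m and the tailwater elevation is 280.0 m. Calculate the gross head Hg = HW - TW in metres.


Hg = 488.5 - 280.0 = 208.5000 m


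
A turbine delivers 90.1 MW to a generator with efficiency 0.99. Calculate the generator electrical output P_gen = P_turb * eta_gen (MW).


P_gen = 90.1 * 0.99 = 89.1990 MW


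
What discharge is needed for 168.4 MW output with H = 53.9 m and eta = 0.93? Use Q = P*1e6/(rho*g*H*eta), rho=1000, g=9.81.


Q = 168.4 * 1e6 / (1000 * 9.81 * 53.9 * 0.93) = 342.4533 m^3/s


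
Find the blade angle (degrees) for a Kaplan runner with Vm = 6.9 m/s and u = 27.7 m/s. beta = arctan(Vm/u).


beta = arctan(6.9 / 27.7) = 13.9876 degrees


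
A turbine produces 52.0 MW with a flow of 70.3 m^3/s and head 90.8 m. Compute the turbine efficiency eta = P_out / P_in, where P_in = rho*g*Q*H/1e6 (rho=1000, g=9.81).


P_in = 1000 * 9.81 * 70.3 * 90.8 / 1e6 = 62.6196 MW
eta = 52.0 / 62.6196 = 0.8304


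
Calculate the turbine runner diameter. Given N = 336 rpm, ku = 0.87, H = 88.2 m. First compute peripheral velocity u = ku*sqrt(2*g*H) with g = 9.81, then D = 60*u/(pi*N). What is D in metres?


u = 0.87 * sqrt(2*9.81*88.2) = 36.1912 m/s
D = 60 * 36.1912 / (pi * 336) = 2.0571 m


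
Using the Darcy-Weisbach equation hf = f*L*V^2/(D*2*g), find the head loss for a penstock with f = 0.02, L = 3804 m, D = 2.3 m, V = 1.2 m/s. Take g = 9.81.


hf = 0.02 * 3804 * 1.2^2 / (2.3 * 2 * 9.81) = 2.4278 m


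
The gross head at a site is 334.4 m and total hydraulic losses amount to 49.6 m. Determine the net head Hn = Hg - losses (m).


Hn = 334.4 - 49.6 = 284.8000 m


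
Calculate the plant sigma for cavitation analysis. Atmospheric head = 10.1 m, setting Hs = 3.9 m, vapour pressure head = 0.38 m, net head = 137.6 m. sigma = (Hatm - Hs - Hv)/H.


sigma = (10.1 - 3.9 - 0.38) / 137.6 = 0.0423


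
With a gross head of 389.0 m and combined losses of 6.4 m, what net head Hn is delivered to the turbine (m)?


Hn = 389.0 - 6.4 = 382.6000 m


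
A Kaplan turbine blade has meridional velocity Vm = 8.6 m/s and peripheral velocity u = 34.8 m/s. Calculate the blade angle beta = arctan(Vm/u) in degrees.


beta = arctan(8.6 / 34.8) = 13.8812 degrees


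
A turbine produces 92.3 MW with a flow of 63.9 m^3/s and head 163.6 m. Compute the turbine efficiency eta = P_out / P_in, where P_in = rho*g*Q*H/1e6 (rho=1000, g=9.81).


P_in = 1000 * 9.81 * 63.9 * 163.6 / 1e6 = 102.5541 MW
eta = 92.3 / 102.5541 = 0.9000


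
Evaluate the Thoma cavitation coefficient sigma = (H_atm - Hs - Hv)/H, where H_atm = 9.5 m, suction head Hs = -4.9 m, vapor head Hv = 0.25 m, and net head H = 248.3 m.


sigma = (9.5 - (-4.9) - 0.25) / 248.3 = 0.0570


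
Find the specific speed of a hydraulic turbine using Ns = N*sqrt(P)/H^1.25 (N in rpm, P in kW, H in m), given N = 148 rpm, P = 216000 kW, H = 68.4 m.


Ns = 148 * 216000^0.5 / 68.4^1.25 = 349.6781


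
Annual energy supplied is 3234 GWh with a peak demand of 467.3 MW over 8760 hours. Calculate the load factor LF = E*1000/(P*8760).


LF = 3234 * 1000 / (467.3 * 8760) = 0.7900


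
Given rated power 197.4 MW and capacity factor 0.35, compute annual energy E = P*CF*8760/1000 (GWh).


E = 197.4 * 0.35 * 8760 / 1000 = 605.2284 GWh
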